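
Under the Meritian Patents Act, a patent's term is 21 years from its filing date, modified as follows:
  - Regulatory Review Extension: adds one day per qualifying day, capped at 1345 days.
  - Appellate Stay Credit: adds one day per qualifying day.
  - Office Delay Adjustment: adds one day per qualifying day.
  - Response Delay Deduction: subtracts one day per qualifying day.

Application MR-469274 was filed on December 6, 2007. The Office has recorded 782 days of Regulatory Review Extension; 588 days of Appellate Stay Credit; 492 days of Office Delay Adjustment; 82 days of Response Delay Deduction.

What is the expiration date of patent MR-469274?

Base term: filing date + 21 years → 6 December 2028.
Regulatory Review Extension: 782 days (within the 1345-day cap) → +782 days → 27 January 2031.
Appellate Stay Credit: +588 days → 6 September 2032.
Office Delay Adjustment: +492 days → 11 January 2034.
Response Delay Deduction: −82 days → 21 October 2033.

October 21, 2033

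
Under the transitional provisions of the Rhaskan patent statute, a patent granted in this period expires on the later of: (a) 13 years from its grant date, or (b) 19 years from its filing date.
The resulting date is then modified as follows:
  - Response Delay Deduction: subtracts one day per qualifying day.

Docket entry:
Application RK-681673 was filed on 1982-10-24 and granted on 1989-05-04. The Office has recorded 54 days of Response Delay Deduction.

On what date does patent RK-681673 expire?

(a) grant + 13 years → 4 May 2002.
(b) filing + 19 years → 24 October 2001.
Later of the two: 4 May 2002.
Response Delay Deduction: −54 days → 11 March 2002.

March 11, 2002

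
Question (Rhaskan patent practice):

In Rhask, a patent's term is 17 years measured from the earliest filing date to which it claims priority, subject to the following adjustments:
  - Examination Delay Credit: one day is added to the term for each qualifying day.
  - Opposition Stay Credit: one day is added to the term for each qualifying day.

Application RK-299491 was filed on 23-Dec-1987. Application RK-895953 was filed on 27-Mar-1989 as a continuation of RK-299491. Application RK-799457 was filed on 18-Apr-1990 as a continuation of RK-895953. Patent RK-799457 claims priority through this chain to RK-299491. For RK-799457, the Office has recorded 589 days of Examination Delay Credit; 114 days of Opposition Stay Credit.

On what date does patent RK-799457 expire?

2006-11-26

Earliest priority filing: 23 December 1987.
Base term: 23 December 1987 + 17 years → 23 December 2004.
Examination Delay Credit: +589 days → 4 August 2006.
Opposition Stay Credit: +114 days → 26 November 2006.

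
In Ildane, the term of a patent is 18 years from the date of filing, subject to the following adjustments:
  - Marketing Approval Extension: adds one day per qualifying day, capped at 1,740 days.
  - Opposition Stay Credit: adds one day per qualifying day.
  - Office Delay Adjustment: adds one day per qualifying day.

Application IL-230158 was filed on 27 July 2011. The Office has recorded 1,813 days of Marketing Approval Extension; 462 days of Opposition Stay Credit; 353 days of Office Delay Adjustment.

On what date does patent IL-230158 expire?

Base term: filing date + 18 years → 27 July 2029.
Marketing Approval Extension: 1813 days claimed exceeds the 1740-day cap, so +1740 days → 2 May 2034.
Opposition Stay Credit: +462 days → 7 August 2035.
Office Delay Adjustment: +353 days → 25 July 2036.

2036-07-25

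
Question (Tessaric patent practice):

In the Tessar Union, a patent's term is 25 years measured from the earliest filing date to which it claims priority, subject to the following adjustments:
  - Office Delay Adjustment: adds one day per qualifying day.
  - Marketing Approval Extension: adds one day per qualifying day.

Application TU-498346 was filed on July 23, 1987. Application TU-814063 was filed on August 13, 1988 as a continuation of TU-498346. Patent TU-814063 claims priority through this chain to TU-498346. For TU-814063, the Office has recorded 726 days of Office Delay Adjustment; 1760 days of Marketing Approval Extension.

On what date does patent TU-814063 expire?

2019-05-14

Earliest priority filing: 23 July 1987.
Base term: 23 July 1987 + 25 years → 23 July 2012.
Office Delay Adjustment: +726 days → 19 July 2014.
Marketing Approval Extension: +1760 days → 14 May 2019.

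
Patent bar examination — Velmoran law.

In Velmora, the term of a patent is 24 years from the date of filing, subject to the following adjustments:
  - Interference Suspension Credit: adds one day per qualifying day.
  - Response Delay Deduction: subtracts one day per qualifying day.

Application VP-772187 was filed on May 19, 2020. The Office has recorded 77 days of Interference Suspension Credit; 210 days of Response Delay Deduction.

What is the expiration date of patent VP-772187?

January 7, 2044

Base term: filing date + 24 years → 19 May 2044.
Interference Suspension Credit: +77 days → 4 August 2044.
Response Delay Deduction: −210 days → 7 January 2044.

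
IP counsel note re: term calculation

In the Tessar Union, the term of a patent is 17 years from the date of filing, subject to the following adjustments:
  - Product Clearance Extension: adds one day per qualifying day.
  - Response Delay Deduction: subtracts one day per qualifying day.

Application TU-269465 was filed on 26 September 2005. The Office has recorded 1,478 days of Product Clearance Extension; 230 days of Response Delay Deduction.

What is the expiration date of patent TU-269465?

Base term: filing date + 17 years → 26 September 2022.
Product Clearance Extension: +1478 days → 13 October 2026.
Response Delay Deduction: −230 days → 25 February 2026.

February 25, 2026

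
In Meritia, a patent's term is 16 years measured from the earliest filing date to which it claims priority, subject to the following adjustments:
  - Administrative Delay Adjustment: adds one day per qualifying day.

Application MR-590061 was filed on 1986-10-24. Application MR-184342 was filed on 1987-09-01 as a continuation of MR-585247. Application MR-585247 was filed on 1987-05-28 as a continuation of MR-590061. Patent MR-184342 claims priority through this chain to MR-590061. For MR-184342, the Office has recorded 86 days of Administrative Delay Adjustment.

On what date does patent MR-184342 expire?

2003-01-18

Earliest priority filing: 24 October 1986.
Base term: 24 October 1986 + 16 years → 24 October 2002.
Administrative Delay Adjustment: +86 days → 18 January 2003.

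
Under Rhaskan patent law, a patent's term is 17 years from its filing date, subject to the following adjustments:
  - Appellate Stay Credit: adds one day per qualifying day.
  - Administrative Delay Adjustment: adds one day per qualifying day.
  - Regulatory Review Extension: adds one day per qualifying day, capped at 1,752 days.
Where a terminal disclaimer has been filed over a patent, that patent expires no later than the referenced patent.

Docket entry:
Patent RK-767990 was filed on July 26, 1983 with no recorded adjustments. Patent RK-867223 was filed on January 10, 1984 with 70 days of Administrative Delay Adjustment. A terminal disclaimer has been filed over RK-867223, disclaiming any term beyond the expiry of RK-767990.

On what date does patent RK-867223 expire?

July 26, 2000

Natural term of RK-867223:
  Base: filing + 17 years → 10 January 2001.
  Administrative Delay Adjustment: +70 days → 21 March 2001.
Expiry of referenced patent RK-767990:
  Base: filing + 17 years → 26 July 2000.
Terminal disclaimer: RK-867223 expires on the earlier of 21 March 2001 and 26 July 2000.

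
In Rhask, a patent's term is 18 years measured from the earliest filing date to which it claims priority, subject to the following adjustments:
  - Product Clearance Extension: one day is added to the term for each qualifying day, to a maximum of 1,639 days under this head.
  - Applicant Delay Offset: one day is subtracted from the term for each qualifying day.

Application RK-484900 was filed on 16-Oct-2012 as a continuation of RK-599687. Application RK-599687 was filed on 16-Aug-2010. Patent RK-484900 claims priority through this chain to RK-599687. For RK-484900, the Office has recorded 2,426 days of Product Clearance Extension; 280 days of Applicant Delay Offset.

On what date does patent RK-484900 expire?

Earliest priority filing: 16 August 2010.
Base term: 16 August 2010 + 18 years → 16 August 2028.
Product Clearance Extension: 2426 days claimed exceeds the 1639-day cap, so +1639 days → 10 February 2033.
Applicant Delay Offset: −280 days → 6 May 2032.

2032-05-06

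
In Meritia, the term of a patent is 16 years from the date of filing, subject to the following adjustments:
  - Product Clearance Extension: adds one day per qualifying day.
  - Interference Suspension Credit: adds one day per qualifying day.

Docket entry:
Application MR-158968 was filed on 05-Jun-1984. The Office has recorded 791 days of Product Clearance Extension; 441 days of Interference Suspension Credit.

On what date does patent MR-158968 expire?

2003-10-20

Base term: filing date + 16 years → 5 June 2000.
Product Clearance Extension: +791 days → 5 August 2002.
Interference Suspension Credit: +441 days → 20 October 2003.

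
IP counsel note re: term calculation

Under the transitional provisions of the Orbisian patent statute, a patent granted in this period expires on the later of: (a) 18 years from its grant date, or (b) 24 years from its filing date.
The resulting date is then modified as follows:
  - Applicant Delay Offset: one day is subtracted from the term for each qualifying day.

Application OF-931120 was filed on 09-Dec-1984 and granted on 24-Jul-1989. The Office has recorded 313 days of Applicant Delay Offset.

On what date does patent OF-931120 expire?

2008-01-31

(a) grant + 18 years → 24 July 2007.
(b) filing + 24 years → 9 December 2008.
Later of the two: 9 December 2008.
Applicant Delay Offset: −313 days → 31 January 2008.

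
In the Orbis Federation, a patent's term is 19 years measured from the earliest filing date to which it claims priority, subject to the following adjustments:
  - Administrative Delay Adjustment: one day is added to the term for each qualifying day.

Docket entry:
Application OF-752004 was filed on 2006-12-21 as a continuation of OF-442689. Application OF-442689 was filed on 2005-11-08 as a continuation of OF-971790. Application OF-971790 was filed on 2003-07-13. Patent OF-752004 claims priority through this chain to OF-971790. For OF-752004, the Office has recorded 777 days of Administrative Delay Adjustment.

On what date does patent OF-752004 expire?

Earliest priority filing: 13 July 2003.
Base term: 13 July 2003 + 19 years → 13 July 2022.
Administrative Delay Adjustment: +777 days → 28 August 2024.

August 28, 2024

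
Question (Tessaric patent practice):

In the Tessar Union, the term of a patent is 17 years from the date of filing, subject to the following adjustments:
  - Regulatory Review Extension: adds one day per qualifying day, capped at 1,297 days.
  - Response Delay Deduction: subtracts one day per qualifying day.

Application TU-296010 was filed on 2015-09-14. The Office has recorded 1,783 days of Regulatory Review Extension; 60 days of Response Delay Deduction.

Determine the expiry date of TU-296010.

February 3, 2036

Base term: filing date + 17 years → 14 September 2032.
Regulatory Review Extension: 1783 days claimed exceeds the 1297-day cap, so +1297 days → 3 April 2036.
Response Delay Deduction: −60 days → 3 February 2036.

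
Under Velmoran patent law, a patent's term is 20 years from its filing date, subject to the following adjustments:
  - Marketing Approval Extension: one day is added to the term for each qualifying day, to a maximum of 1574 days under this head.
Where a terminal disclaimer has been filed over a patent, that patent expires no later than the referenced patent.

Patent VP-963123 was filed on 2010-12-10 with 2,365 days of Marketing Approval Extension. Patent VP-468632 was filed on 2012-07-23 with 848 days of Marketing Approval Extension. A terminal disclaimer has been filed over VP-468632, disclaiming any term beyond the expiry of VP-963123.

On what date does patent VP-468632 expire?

November 18, 2034

Natural term of VP-468632:
  Base: filing + 20 years → 23 July 2032.
  Marketing Approval Extension: 848 days (within the 1574-day cap) → +848 days → 18 November 2034.
Expiry of referenced patent VP-963123:
  Base: filing + 20 years → 10 December 2030.
  Marketing Approval Extension: 2365 days claimed exceeds the 1574-day cap, so +1574 days → 2 April 2035.
Terminal disclaimer: VP-468632 expires on the earlier of 18 November 2034 and 2 April 2035.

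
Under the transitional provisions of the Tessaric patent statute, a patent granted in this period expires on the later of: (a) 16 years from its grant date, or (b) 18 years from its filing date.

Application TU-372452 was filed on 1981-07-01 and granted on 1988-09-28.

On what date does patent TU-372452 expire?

(a) grant + 16 years → 28 September 2004.
(b) filing + 18 years → 1 July 1999.
Later of the two: 28 September 2004.

2004-09-28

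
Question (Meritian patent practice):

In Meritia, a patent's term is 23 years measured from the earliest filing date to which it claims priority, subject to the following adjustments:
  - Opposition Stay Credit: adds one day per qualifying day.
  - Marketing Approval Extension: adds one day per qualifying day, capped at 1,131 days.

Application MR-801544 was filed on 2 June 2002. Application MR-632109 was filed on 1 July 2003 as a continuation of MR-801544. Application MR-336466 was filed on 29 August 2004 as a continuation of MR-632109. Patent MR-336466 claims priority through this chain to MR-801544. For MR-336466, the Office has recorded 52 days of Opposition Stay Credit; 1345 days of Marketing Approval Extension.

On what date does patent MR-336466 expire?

Earliest priority filing: 2 June 2002.
Base term: 2 June 2002 + 23 years → 2 June 2025.
Opposition Stay Credit: +52 days → 24 July 2025.
Marketing Approval Extension: 1345 days claimed exceeds the 1131-day cap, so +1131 days → 28 August 2028.

2028-08-28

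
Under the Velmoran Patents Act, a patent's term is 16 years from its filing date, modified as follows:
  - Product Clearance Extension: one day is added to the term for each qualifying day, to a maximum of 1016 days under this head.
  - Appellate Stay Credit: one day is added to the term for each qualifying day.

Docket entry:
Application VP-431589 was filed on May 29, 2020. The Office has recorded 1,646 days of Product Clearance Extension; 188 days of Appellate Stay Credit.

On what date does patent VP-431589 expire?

September 15, 2039

Base term: filing date + 16 years → 29 May 2036.
Product Clearance Extension: 1646 days claimed exceeds the 1016-day cap, so +1016 days → 11 March 2039.
Appellate Stay Credit: +188 days → 15 September 2039.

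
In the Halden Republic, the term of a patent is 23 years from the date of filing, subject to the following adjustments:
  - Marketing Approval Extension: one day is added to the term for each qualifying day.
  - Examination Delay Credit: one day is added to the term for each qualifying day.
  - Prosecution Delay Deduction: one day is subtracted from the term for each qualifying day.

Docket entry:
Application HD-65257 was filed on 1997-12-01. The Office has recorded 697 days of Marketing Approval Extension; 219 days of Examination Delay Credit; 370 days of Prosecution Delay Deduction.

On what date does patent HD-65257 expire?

May 31, 2022

Base term: filing date + 23 years → 1 December 2020.
Marketing Approval Extension: +697 days → 29 October 2022.
Examination Delay Credit: +219 days → 5 June 2023.
Prosecution Delay Deduction: −370 days → 31 May 2022.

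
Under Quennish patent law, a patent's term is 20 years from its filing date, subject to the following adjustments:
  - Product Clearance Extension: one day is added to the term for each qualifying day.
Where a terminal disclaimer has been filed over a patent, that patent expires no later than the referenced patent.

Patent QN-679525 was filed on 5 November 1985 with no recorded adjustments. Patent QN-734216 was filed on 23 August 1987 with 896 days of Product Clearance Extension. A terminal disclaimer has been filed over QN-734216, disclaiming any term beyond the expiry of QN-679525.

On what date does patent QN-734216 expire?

2005-11-05

Natural term of QN-734216:
  Base: filing + 20 years → 23 August 2007.
  Product Clearance Extension: +896 days → 4 February 2010.
Expiry of referenced patent QN-679525:
  Base: filing + 20 years → 5 November 2005.
Terminal disclaimer: QN-734216 expires on the earlier of 4 February 2010 and 5 November 2005.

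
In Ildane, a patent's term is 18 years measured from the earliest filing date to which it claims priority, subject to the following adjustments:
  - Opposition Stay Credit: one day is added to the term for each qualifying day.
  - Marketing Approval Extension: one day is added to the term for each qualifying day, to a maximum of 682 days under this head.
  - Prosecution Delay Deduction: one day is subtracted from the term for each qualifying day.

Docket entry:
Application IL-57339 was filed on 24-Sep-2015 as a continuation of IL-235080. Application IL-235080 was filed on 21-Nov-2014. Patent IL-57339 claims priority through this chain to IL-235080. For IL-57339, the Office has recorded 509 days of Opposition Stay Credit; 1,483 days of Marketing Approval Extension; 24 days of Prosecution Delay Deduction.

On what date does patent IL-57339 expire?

Earliest priority filing: 21 November 2014.
Base term: 21 November 2014 + 18 years → 21 November 2032.
Opposition Stay Credit: +509 days → 14 April 2034.
Marketing Approval Extension: 1483 days claimed exceeds the 682-day cap, so +682 days → 25 February 2036.
Prosecution Delay Deduction: −24 days → 1 February 2036.

February 1, 2036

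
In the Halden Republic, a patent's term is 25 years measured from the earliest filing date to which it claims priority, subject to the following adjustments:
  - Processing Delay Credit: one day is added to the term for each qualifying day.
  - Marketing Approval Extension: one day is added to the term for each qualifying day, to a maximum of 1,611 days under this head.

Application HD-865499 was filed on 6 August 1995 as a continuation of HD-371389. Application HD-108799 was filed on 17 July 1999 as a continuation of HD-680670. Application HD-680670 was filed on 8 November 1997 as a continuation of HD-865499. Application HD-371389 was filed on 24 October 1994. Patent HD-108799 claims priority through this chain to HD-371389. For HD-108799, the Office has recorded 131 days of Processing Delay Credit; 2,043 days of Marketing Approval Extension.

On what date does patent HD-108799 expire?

July 31, 2024

Earliest priority filing: 24 October 1994.
Base term: 24 October 1994 + 25 years → 24 October 2019.
Processing Delay Credit: +131 days → 3 March 2020.
Marketing Approval Extension: 2043 days claimed exceeds the 1611-day cap, so +1611 days → 31 July 2024.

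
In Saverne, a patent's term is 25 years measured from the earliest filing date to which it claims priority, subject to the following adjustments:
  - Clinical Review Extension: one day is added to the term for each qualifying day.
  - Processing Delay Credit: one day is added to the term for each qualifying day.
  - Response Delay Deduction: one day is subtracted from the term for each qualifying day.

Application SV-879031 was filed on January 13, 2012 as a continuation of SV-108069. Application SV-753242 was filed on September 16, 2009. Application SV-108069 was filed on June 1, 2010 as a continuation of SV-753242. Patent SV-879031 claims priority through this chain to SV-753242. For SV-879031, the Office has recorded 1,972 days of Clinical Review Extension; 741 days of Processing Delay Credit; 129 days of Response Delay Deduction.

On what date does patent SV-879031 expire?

2041-10-13

Earliest priority filing: 16 September 2009.
Base term: 16 September 2009 + 25 years → 16 September 2034.
Clinical Review Extension: +1972 days → 9 February 2040.
Processing Delay Credit: +741 days → 19 February 2042.
Response Delay Deduction: −129 days → 13 October 2041.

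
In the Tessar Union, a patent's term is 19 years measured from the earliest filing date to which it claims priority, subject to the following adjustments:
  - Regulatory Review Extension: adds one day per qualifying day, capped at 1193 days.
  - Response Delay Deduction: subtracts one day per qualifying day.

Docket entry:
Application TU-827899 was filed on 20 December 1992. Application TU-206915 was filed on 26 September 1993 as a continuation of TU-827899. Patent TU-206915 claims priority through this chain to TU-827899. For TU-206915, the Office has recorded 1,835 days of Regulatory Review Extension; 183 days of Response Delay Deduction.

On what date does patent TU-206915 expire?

2014-09-25

Earliest priority filing: 20 December 1992.
Base term: 20 December 1992 + 19 years → 20 December 2011.
Regulatory Review Extension: 1835 days claimed exceeds the 1193-day cap, so +1193 days → 27 March 2015.
Response Delay Deduction: −183 days → 25 September 2014.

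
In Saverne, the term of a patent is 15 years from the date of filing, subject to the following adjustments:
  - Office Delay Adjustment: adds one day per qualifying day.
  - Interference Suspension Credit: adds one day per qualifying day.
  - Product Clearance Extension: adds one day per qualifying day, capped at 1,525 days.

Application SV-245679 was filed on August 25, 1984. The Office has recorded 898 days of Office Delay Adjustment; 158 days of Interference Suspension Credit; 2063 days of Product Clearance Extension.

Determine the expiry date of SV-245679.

September 18, 2006

Base term: filing date + 15 years → 25 August 1999.
Office Delay Adjustment: +898 days → 8 February 2002.
Interference Suspension Credit: +158 days → 16 July 2002.
Product Clearance Extension: 2063 days claimed exceeds the 1525-day cap, so +1525 days → 18 September 2006.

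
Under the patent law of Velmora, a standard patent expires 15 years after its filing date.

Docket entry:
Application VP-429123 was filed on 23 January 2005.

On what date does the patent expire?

2020-01-23

Filing date + 15 years → 23 January 2020.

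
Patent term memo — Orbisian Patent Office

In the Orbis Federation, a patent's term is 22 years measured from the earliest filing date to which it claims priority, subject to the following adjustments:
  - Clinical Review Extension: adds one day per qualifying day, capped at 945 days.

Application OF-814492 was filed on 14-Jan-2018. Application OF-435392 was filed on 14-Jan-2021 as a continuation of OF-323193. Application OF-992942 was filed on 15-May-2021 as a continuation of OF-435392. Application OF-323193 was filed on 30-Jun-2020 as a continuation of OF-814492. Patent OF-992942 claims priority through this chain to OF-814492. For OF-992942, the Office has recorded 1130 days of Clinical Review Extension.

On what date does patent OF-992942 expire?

Earliest priority filing: 14 January 2018.
Base term: 14 January 2018 + 22 years → 14 January 2040.
Clinical Review Extension: 1130 days claimed exceeds the 945-day cap, so +945 days → 16 August 2042.

August 16, 2042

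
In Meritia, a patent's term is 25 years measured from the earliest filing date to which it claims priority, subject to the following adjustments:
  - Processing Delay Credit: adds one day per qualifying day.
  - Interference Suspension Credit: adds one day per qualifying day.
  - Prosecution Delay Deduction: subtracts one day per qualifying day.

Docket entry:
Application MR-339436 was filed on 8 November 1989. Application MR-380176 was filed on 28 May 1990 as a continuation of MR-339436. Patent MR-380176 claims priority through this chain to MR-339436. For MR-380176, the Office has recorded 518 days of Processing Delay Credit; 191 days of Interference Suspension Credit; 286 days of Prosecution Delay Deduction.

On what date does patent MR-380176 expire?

2016-01-05

Earliest priority filing: 8 November 1989.
Base term: 8 November 1989 + 25 years → 8 November 2014.
Processing Delay Credit: +518 days → 9 April 2016.
Interference Suspension Credit: +191 days → 17 October 2016.
Prosecution Delay Deduction: −286 days → 5 January 2016.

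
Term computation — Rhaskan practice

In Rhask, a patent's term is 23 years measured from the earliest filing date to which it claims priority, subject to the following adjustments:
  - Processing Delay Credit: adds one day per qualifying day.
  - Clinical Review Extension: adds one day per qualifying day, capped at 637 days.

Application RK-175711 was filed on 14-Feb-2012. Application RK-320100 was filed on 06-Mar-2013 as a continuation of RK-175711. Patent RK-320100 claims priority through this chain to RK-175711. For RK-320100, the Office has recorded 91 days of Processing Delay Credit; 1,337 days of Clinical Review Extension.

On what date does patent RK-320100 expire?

2037-02-11

Earliest priority filing: 14 February 2012.
Base term: 14 February 2012 + 23 years → 14 February 2035.
Processing Delay Credit: +91 days → 16 May 2035.
Clinical Review Extension: 1337 days claimed exceeds the 637-day cap, so +637 days → 11 February 2037.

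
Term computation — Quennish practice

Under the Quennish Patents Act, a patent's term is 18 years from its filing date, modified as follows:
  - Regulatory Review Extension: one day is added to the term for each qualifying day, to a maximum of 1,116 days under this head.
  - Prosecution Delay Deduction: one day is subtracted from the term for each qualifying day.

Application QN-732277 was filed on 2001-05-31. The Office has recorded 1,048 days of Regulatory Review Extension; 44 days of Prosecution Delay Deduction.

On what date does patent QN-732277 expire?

Base term: filing date + 18 years → 31 May 2019.
Regulatory Review Extension: 1048 days (within the 1116-day cap) → +1048 days → 13 April 2022.
Prosecution Delay Deduction: −44 days → 28 February 2022.

2022-02-28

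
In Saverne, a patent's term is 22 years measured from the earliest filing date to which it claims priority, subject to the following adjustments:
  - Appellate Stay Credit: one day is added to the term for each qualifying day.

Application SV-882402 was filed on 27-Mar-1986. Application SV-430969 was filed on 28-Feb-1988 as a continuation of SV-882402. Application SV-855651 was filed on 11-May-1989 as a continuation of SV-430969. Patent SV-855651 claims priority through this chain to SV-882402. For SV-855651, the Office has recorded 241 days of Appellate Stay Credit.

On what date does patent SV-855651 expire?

2008-11-23

Earliest priority filing: 27 March 1986.
Base term: 27 March 1986 + 22 years → 27 March 2008.
Appellate Stay Credit: +241 days → 23 November 2008.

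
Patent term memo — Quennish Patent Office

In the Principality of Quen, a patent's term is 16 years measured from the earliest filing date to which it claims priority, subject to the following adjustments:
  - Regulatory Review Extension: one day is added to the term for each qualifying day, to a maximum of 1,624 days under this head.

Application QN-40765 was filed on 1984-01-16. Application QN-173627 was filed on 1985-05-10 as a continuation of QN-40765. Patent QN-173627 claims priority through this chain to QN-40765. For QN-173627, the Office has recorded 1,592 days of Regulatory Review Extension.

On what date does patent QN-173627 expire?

2004-05-26

Earliest priority filing: 16 January 1984.
Base term: 16 January 1984 + 16 years → 16 January 2000.
Regulatory Review Extension: 1592 days (within the 1624-day cap) → +1592 days → 26 May 2004.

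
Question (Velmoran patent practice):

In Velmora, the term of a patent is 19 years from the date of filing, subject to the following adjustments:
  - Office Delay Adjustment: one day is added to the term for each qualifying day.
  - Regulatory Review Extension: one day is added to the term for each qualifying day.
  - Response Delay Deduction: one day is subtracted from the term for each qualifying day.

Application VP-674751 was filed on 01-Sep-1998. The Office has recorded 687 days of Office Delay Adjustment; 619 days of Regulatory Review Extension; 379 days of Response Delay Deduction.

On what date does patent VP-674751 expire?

March 16, 2020

Base term: filing date + 19 years → 1 September 2017.
Office Delay Adjustment: +687 days → 20 July 2019.
Regulatory Review Extension: +619 days → 30 March 2021.
Response Delay Deduction: −379 days → 16 March 2020.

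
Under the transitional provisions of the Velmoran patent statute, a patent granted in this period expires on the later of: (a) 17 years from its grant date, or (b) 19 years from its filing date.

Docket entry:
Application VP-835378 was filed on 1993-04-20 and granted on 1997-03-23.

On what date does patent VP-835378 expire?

(a) grant + 17 years → 23 March 2014.
(b) filing + 19 years → 20 April 2012.
Later of the two: 23 March 2014.

2014-03-23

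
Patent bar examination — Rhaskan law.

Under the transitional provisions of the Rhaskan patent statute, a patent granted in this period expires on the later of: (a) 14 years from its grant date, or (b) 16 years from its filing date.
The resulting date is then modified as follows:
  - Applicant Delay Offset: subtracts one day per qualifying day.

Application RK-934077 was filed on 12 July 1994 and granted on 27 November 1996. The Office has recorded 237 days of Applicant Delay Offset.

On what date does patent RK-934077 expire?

April 4, 2010

(a) grant + 14 years → 27 November 2010.
(b) filing + 16 years → 12 July 2010.
Later of the two: 27 November 2010.
Applicant Delay Offset: −237 days → 4 April 2010.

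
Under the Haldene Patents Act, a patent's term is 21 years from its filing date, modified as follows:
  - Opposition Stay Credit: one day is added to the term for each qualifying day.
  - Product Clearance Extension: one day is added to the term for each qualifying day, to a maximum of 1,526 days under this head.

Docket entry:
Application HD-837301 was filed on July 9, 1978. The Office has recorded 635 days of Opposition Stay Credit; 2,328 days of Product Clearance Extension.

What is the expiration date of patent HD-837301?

2005-06-08

Base term: filing date + 21 years → 9 July 1999.
Opposition Stay Credit: +635 days → 4 April 2001.
Product Clearance Extension: 2328 days claimed exceeds the 1526-day cap, so +1526 days → 8 June 2005.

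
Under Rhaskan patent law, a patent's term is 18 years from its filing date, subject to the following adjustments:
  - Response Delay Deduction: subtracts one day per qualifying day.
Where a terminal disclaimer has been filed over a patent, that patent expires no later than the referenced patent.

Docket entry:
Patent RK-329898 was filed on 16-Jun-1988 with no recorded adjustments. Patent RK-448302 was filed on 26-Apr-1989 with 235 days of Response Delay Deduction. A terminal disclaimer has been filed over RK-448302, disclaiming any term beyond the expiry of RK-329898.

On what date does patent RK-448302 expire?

Natural term of RK-448302:
  Base: filing + 18 years → 26 April 2007.
  Response Delay Deduction: −235 days → 3 September 2006.
Expiry of referenced patent RK-329898:
  Base: filing + 18 years → 16 June 2006.
Terminal disclaimer: RK-448302 expires on the earlier of 3 September 2006 and 16 June 2006.

2006-06-16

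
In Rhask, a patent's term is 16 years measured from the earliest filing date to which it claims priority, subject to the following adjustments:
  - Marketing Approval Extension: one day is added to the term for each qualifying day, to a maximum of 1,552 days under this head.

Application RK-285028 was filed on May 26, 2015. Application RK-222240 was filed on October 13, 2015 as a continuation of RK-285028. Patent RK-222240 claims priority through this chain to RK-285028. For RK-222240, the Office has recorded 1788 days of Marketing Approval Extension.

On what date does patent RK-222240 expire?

2035-08-25

Earliest priority filing: 26 May 2015.
Base term: 26 May 2015 + 16 years → 26 May 2031.
Marketing Approval Extension: 1788 days claimed exceeds the 1552-day cap, so +1552 days → 25 August 2035.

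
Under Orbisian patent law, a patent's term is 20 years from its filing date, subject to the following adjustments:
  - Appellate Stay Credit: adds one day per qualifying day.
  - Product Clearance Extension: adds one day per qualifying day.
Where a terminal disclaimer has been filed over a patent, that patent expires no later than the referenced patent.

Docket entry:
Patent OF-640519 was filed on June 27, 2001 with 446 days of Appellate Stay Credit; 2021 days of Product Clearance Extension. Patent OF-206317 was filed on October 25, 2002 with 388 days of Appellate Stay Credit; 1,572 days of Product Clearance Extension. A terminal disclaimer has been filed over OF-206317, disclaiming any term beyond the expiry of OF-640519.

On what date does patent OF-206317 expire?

March 7, 2028

Natural term of OF-206317:
  Base: filing + 20 years → 25 October 2022.
  Appellate Stay Credit: +388 days → 17 November 2023.
  Product Clearance Extension: +1572 days → 7 March 2028.
Expiry of referenced patent OF-640519:
  Base: filing + 20 years → 27 June 2021.
  Appellate Stay Credit: +446 days → 16 September 2022.
  Product Clearance Extension: +2021 days → 29 March 2028.
Terminal disclaimer: OF-206317 expires on the earlier of 7 March 2028 and 29 March 2028.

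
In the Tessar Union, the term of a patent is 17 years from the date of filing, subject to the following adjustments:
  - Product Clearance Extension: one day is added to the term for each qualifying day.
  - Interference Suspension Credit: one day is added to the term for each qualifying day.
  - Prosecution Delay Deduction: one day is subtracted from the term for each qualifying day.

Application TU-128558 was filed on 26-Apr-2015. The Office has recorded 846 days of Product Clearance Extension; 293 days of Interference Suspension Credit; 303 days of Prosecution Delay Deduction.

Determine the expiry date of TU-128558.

Base term: filing date + 17 years → 26 April 2032.
Product Clearance Extension: +846 days → 20 August 2034.
Interference Suspension Credit: +293 days → 9 June 2035.
Prosecution Delay Deduction: −303 days → 10 August 2034.

August 10, 2034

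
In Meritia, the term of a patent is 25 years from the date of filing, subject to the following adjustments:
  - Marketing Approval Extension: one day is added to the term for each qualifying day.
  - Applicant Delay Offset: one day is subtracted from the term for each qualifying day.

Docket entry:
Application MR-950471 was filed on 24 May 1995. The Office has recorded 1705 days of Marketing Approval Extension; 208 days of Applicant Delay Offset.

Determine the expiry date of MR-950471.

June 29, 2024

Base term: filing date + 25 years → 24 May 2020.
Marketing Approval Extension: +1705 days → 23 January 2025.
Applicant Delay Offset: −208 days → 29 June 2024.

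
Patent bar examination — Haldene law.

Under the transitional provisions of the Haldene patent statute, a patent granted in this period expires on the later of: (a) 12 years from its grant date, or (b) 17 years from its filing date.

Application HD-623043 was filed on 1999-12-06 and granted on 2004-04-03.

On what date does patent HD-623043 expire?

(a) grant + 12 years → 3 April 2016.
(b) filing + 17 years → 6 December 2016.
Later of the two: 6 December 2016.

December 6, 2016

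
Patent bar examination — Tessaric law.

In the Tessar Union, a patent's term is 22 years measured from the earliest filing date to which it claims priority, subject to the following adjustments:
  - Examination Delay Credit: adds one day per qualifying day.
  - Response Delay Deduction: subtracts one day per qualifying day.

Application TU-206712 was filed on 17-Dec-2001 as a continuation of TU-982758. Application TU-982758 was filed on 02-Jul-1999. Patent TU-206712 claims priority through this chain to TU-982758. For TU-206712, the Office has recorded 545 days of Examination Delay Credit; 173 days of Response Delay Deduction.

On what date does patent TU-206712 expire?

Earliest priority filing: 2 July 1999.
Base term: 2 July 1999 + 22 years → 2 July 2021.
Examination Delay Credit: +545 days → 29 December 2022.
Response Delay Deduction: −173 days → 9 July 2022.

2022-07-09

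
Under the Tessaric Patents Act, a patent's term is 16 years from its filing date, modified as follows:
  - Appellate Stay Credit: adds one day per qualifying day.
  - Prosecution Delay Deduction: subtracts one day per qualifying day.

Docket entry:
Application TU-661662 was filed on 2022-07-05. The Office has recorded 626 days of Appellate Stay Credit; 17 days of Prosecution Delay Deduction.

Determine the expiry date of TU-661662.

March 5, 2040

Base term: filing date + 16 years → 5 July 2038.
Appellate Stay Credit: +626 days → 22 March 2040.
Prosecution Delay Deduction: −17 days → 5 March 2040.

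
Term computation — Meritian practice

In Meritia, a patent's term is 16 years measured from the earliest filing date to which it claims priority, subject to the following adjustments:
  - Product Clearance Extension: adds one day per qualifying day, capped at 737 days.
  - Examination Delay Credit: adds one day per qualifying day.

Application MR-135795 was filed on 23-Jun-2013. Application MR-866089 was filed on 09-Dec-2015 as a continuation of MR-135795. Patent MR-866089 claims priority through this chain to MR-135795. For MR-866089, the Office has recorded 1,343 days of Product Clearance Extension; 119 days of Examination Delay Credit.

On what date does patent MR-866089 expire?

2031-10-27

Earliest priority filing: 23 June 2013.
Base term: 23 June 2013 + 16 years → 23 June 2029.
Product Clearance Extension: 1343 days claimed exceeds the 737-day cap, so +737 days → 30 June 2031.
Examination Delay Credit: +119 days → 27 October 2031.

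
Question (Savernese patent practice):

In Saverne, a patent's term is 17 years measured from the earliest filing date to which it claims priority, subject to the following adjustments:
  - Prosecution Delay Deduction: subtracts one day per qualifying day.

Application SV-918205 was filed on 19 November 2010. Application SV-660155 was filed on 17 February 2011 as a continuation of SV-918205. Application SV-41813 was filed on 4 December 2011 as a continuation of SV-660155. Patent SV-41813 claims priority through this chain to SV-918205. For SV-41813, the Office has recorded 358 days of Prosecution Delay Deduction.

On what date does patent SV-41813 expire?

November 26, 2026

Earliest priority filing: 19 November 2010.
Base term: 19 November 2010 + 17 years → 19 November 2027.
Prosecution Delay Deduction: −358 days → 26 November 2026.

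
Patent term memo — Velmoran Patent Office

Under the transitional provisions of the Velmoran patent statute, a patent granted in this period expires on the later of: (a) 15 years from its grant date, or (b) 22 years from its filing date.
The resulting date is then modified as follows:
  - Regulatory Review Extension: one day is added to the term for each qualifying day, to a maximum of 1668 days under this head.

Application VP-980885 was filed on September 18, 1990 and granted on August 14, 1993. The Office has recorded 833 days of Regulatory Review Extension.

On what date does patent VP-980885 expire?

December 30, 2014

(a) grant + 15 years → 14 August 2008.
(b) filing + 22 years → 18 September 2012.
Later of the two: 18 September 2012.
Regulatory Review Extension: 833 days (within the 1668-day cap) → +833 days → 30 December 2014.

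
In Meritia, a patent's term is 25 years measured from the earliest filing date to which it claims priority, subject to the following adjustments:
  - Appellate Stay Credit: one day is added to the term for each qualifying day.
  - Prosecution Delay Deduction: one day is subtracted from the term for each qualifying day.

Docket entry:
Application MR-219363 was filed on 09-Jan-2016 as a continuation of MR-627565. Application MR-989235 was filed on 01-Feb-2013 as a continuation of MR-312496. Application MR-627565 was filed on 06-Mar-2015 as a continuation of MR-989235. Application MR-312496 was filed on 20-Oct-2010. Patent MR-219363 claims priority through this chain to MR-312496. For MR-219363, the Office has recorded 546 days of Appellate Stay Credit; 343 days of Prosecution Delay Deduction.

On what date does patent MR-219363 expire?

Earliest priority filing: 20 October 2010.
Base term: 20 October 2010 + 25 years → 20 October 2035.
Appellate Stay Credit: +546 days → 18 April 2037.
Prosecution Delay Deduction: −343 days → 10 May 2036.

May 10, 2036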